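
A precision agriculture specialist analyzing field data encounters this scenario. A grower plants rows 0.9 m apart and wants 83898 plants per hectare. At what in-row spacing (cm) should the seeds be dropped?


spacing = 10000 / (row_sp * density)
        = 10000 / (0.9 * 83898)
        = 10000 / 75508.20
        = 0.13244 m = 13.24 cm


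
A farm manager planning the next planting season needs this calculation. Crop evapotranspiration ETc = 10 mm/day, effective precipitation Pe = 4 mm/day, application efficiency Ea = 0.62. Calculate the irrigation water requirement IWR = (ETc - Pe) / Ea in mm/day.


IWR = (ETc - Pe) / Ea
    = (10 - 4) / 0.62
    = 6 / 0.62
    = 9.68 mm/day


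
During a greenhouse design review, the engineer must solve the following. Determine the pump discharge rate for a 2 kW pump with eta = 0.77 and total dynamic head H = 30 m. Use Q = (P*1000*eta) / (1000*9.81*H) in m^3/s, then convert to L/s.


Q = (P * 1000 * eta) / (rho * g * H)
  = (2 * 1000 * 0.77) / (1000 * 9.81 * 30)
  = 1540 / 294300
  = 0.00523 m^3/s = 5.23 L/s


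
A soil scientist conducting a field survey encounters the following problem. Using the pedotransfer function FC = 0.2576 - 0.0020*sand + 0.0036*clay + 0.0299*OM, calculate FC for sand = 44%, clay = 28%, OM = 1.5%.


FC = 0.2576 - 0.0020*44 + 0.0036*28 + 0.0299*1.5
   = 0.2576 - 0.0880 + 0.1008 + 0.0449
   = 0.3153


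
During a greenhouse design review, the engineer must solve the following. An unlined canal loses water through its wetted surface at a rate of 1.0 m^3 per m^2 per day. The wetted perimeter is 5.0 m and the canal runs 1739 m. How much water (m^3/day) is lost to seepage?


S = C * P * L
  = 1.0 * 5.0 * 1739
  = 8695 m^3/day


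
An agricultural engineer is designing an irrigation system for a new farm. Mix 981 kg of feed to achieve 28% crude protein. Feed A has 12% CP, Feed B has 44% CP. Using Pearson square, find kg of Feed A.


parts_A = CP_b - target = 44 - 28 = 16
parts_B = target - CP_a = 28 - 12 = 16
total_parts = 16 + 16 = 32
Feed A = 981 * 16 / 32 = 490.50 kg
Feed B = 981 * 16 / 32 = 490.50 kg


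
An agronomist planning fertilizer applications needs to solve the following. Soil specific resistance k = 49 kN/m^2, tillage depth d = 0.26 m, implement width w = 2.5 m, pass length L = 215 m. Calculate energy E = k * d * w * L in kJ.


E = k * d * w * L
  = 49 * 0.26 * 2.5 * 215
  = 6847.75 kJ


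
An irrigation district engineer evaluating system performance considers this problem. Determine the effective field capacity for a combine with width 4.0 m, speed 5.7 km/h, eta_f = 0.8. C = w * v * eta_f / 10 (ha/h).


C = w * v * eta_f / 10
  = 4.0 * 5.7 * 0.8 / 10
  = 18.24 / 10
  = 1.82 ha/h


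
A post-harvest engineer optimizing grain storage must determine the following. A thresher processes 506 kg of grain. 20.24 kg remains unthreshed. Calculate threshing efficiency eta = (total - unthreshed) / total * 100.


eta = (total - unthreshed) / total * 100
    = (506 - 20.24) / 506 * 100
    = 485.76 / 506 * 100
    = 96%


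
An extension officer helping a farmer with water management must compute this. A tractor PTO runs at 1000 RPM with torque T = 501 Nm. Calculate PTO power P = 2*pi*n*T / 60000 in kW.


P = 2*pi*n*T / 60000
  = 2*pi * 1000 * 501 / 60000
  = 3147875.84 / 60000
  = 52.46 kW


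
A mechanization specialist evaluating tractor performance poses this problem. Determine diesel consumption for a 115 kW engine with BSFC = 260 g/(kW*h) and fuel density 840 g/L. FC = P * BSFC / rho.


FC = P * BSFC / rho_fuel
   = 115 * 260 / 840
   = 29900 / 840
   = 35.60 L/h


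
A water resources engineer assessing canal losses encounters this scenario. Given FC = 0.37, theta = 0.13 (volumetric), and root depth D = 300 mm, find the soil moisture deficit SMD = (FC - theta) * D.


SMD = (FC - theta) * D
    = (0.37 - 0.13) * 300
    = 0.240 * 300
    = 72 mm


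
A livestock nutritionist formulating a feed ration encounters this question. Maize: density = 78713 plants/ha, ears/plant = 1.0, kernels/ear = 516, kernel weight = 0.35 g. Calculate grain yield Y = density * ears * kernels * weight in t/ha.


Y = density * ears * kernels * kw
  = 78713 * 1.0 * 516 * 0.35 g/ha
  = 14215567.80 g/ha
  = 14215.57 kg/ha = 14.22 t/ha


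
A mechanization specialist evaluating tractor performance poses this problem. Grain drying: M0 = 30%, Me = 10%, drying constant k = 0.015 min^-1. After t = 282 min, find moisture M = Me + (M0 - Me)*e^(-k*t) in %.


M = Me + (M0 - Me) * e^(-k*t)
  = 10 + (30 - 10) * e^(-0.015*282)
  = 10 + 20 * e^(-4.230)
  = 10 + 20 * 0.01455
  = 10 + 0.2910
  = 10.29%


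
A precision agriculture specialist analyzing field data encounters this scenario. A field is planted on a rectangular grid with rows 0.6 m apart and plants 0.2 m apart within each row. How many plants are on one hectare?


D = 10000 / (row_sp * plant_sp)
  = 10000 / (0.6 * 0.2)
  = 10000 / 0.1200
  = 83333.33 plants/ha


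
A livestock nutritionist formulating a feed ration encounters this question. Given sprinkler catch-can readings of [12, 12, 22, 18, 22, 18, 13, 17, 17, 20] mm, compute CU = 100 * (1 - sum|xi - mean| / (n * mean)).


xbar = 171 / 10 = 17.100
sum|xi - xbar| = 29
CU = 100 * (1 - 29 / (10 * 17.100))
   = 100 * (1 - 0.1696)
   = 83.04%


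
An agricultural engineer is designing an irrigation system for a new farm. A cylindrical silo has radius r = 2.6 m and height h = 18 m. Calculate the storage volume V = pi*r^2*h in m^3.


V = pi * r^2 * h
  = pi * 2.6^2 * 18
  = pi * 6.76 * 18
  = 382.27 m^3


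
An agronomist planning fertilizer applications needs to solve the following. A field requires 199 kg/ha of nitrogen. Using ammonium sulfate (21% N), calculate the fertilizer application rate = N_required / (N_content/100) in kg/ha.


Rate = N_required / (N_content / 100)
     = 199 / (21 / 100)
     = 199 / 0.21
     = 947.62 kg/ha


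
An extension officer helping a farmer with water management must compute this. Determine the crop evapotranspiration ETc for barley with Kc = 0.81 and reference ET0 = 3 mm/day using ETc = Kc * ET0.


ETc = Kc * ET0
    = 0.81 * 3
    = 2.43 mm/day


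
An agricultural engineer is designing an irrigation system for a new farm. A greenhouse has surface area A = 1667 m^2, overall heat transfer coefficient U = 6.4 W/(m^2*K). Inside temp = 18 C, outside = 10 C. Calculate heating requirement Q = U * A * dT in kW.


dT = 18 - (10) = 8 K
Q = U * A * dT
  = 6.4 * 1667 * 8
  = 85350.40 W = 85.35 kW


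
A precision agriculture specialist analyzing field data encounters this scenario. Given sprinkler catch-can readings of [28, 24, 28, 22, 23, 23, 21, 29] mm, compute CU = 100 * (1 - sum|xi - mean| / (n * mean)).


xbar = 198 / 8 = 24.750
sum|xi - xbar| = 21.500
CU = 100 * (1 - 21.500 / (8 * 24.750))
   = 100 * (1 - 0.1086)
   = 89.14%


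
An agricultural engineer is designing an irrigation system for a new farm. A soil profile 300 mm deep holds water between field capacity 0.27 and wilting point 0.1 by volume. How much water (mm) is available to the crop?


AW = (FC - WP) * D
   = (0.27 - 0.1) * 300
   = 0.17 * 300
   = 51 mm


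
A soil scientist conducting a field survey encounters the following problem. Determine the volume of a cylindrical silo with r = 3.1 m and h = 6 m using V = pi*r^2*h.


V = pi * r^2 * h
  = pi * 3.1^2 * 6
  = pi * 9.61 * 6
  = 181.14 m^3


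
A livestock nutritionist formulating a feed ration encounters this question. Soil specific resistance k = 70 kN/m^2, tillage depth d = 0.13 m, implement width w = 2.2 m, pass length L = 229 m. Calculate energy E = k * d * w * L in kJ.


E = k * d * w * L
  = 70 * 0.13 * 2.2 * 229
  = 4584.58 kJ


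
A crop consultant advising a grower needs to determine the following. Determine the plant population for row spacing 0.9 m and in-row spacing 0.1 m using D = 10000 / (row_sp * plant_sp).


D = 10000 / (row_sp * plant_sp)
  = 10000 / (0.9 * 0.1)
  = 10000 / 0.0900
  = 111111.11 plants/ha


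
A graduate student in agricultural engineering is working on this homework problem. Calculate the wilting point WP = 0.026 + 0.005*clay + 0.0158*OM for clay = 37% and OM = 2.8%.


WP = 0.026 + 0.005*37 + 0.0158*2.8
   = 0.026 + 0.1850 + 0.0442
   = 0.2552


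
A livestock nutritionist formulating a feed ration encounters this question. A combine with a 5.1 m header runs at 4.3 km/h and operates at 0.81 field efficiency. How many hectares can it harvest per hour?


C = w * v * eta_f / 10
  = 5.1 * 4.3 * 0.81 / 10
  = 17.76 / 10
  = 1.78 ha/h


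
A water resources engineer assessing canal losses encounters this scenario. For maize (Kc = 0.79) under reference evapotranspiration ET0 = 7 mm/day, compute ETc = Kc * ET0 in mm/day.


ETc = Kc * ET0
    = 0.79 * 7
    = 5.53 mm/day


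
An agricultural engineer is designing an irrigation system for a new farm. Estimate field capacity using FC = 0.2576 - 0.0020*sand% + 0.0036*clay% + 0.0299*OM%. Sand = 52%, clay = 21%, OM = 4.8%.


FC = 0.2576 - 0.0020*52 + 0.0036*21 + 0.0299*4.8
   = 0.2576 - 0.1040 + 0.0756 + 0.1435
   = 0.3727


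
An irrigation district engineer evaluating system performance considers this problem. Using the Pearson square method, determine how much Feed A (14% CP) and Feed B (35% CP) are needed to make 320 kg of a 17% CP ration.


parts_A = CP_b - target = 35 - 17 = 18
parts_B = target - CP_a = 17 - 14 = 3
total_parts = 18 + 3 = 21
Feed A = 320 * 18 / 21 = 274.29 kg
Feed B = 320 * 3 / 21 = 45.71 kg

274.29 kg


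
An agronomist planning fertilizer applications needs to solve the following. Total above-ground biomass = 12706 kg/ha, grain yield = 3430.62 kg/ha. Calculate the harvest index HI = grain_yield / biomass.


HI = grain_yield / biomass
   = 3430.62 / 12706
   = 0.27


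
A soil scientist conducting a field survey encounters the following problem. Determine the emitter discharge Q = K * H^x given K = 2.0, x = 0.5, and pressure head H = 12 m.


Q = K * H^x
  = 2.0 * 12^0.5
  = 2.0 * 3.4641
  = 6.93 L/h


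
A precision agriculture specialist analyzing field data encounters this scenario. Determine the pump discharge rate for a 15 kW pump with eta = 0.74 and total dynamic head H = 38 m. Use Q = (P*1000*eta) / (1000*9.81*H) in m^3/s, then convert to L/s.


Q = (P * 1000 * eta) / (rho * g * H)
  = (15 * 1000 * 0.74) / (1000 * 9.81 * 38)
  = 11100 / 372780
  = 0.02978 m^3/s = 29.78 L/s


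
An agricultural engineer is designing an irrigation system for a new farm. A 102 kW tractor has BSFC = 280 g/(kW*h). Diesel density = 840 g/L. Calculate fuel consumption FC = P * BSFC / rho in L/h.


FC = P * BSFC / rho_fuel
   = 102 * 280 / 840
   = 28560 / 840
   = 34 L/h


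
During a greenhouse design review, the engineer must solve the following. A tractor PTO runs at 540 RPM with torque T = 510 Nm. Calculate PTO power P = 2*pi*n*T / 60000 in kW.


P = 2*pi*n*T / 60000
  = 2*pi * 540 * 510 / 60000
  = 1730389.23 / 60000
  = 28.84 kW


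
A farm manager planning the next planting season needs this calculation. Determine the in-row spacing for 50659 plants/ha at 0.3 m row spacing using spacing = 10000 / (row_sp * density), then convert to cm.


spacing = 10000 / (row_sp * density)
        = 10000 / (0.3 * 50659)
        = 10000 / 15197.70
        = 0.65799 m = 65.80 cm


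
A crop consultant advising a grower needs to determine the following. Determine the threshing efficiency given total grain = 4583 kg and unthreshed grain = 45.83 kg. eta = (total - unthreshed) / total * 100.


eta = (total - unthreshed) / total * 100
    = (4583 - 45.83) / 4583 * 100
    = 4537.17 / 4583 * 100
    = 99%


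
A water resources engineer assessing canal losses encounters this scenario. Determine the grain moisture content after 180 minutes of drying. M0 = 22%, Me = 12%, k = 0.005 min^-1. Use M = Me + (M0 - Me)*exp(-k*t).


M = Me + (M0 - Me) * e^(-k*t)
  = 12 + (22 - 12) * e^(-0.005*180)
  = 12 + 10 * e^(-0.900)
  = 12 + 10 * 0.40657
  = 12 + 4.0657
  = 16.07%


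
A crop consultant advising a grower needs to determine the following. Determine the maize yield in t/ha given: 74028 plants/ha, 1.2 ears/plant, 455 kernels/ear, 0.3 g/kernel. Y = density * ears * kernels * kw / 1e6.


Y = density * ears * kernels * kw
  = 74028 * 1.2 * 455 * 0.3 g/ha
  = 12125786.40 g/ha
  = 12125.79 kg/ha = 12.13 t/ha


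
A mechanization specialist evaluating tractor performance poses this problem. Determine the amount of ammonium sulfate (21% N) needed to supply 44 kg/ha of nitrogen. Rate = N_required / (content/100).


Rate = N_required / (N_content / 100)
     = 44 / (21 / 100)
     = 44 / 0.21
     = 209.52 kg/ha


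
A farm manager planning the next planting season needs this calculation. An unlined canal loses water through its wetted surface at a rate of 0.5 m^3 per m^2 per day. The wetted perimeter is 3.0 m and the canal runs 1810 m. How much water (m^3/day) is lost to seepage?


S = C * P * L
  = 0.5 * 3.0 * 1810
  = 2715 m^3/day


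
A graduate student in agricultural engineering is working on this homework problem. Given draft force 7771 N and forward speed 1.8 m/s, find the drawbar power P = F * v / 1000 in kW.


P = F * v / 1000
  = 7771 * 1.8 / 1000
  = 13987.80 / 1000
  = 13.99 kW


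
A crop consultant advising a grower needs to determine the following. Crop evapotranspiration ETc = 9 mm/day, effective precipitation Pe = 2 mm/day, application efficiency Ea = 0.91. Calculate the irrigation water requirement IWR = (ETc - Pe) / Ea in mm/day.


IWR = (ETc - Pe) / Ea
    = (9 - 2) / 0.91
    = 7 / 0.91
    = 7.69 mm/day


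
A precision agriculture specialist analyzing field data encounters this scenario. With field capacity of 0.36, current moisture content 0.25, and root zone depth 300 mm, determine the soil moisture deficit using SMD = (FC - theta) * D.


SMD = (FC - theta) * D
    = (0.36 - 0.25) * 300
    = 0.110 * 300
    = 33 mm


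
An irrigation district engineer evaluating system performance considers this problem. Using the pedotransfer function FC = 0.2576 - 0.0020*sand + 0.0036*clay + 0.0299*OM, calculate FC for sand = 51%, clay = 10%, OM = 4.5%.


FC = 0.2576 - 0.0020*51 + 0.0036*10 + 0.0299*4.5
   = 0.2576 - 0.1020 + 0.0360 + 0.1346
   = 0.3262


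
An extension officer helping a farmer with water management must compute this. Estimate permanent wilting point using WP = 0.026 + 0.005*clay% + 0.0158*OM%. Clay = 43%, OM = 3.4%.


WP = 0.026 + 0.005*43 + 0.0158*3.4
   = 0.026 + 0.2150 + 0.0537
   = 0.2947


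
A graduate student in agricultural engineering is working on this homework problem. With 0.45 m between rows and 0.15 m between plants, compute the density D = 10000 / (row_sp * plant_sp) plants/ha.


D = 10000 / (row_sp * plant_sp)
  = 10000 / (0.45 * 0.15)
  = 10000 / 0.0675
  = 148148.15 plants/ha


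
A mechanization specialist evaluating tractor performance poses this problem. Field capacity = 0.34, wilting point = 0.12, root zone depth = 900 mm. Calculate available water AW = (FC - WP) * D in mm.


AW = (FC - WP) * D
   = (0.34 - 0.12) * 900
   = 0.22 * 900
   = 198 mm


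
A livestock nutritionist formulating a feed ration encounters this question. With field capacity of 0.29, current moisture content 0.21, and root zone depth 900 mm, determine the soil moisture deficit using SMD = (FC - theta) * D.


SMD = (FC - theta) * D
    = (0.29 - 0.21) * 900
    = 0.080 * 900
    = 72 mm


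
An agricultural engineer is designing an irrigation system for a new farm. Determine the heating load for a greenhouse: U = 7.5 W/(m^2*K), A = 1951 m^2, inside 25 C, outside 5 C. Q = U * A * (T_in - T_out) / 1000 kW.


dT = 25 - (5) = 20 K
Q = U * A * dT
  = 7.5 * 1951 * 20
  = 292650 W = 292.65 kW


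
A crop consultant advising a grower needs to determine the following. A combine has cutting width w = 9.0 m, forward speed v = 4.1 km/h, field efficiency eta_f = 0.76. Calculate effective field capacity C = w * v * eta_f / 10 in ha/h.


C = w * v * eta_f / 10
  = 9.0 * 4.1 * 0.76 / 10
  = 28.04 / 10
  = 2.80 ha/h


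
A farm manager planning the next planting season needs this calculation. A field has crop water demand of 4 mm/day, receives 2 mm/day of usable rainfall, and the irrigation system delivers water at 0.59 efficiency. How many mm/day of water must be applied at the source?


IWR = (ETc - Pe) / Ea
    = (4 - 2) / 0.59
    = 2 / 0.59
    = 3.39 mm/day


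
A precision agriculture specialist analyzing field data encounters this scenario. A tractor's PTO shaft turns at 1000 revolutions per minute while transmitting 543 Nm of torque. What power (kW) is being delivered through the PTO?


P = 2*pi*n*T / 60000
  = 2*pi * 1000 * 543 / 60000
  = 3411769.62 / 60000
  = 56.86 kW


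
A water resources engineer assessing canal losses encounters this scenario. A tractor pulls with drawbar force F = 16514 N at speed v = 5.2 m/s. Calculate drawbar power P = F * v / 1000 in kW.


P = F * v / 1000
  = 16514 * 5.2 / 1000
  = 85872.80 / 1000
  = 85.87 kW


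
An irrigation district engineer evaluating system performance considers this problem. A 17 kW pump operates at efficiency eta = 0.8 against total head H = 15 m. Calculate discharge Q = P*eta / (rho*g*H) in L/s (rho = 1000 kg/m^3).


Q = (P * 1000 * eta) / (rho * g * H)
  = (17 * 1000 * 0.8) / (1000 * 9.81 * 15)
  = 13600 / 147150
  = 0.09242 m^3/s = 92.42 L/s


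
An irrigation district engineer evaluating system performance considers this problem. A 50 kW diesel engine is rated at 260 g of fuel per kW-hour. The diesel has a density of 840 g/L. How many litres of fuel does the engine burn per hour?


FC = P * BSFC / rho_fuel
   = 50 * 260 / 840
   = 13000 / 840
   = 15.48 L/h


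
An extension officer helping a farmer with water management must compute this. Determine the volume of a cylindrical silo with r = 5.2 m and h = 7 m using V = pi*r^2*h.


V = pi * r^2 * h
  = pi * 5.2^2 * 7
  = pi * 27.04 * 7
  = 594.64 m^3


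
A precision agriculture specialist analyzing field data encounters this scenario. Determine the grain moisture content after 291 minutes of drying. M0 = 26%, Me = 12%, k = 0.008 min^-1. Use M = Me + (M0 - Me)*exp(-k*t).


M = Me + (M0 - Me) * e^(-k*t)
  = 12 + (26 - 12) * e^(-0.008*291)
  = 12 + 14 * e^(-2.328)
  = 12 + 14 * 0.09749
  = 12 + 1.3649
  = 13.36%


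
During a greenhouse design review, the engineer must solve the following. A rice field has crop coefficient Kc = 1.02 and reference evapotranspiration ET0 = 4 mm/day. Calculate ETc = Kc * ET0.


ETc = Kc * ET0
    = 1.02 * 4
    = 4.08 mm/day


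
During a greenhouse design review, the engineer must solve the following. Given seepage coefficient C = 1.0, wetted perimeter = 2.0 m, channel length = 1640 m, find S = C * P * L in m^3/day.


S = C * P * L
  = 1.0 * 2.0 * 1640
  = 3280 m^3/day


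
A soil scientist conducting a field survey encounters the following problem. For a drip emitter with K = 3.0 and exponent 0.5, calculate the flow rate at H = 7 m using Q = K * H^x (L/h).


Q = K * H^x
  = 3.0 * 7^0.5
  = 3.0 * 2.6458
  = 7.94 L/h


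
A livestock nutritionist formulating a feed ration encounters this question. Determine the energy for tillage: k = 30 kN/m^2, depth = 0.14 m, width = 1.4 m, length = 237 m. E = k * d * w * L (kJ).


E = k * d * w * L
  = 30 * 0.14 * 1.4 * 237
  = 1393.56 kJ


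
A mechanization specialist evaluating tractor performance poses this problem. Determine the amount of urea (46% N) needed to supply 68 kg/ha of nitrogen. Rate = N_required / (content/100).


Rate = N_required / (N_content / 100)
     = 68 / (46 / 100)
     = 68 / 0.46
     = 147.83 kg/ha


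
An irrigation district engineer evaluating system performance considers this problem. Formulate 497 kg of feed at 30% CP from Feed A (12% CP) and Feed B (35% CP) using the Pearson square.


parts_A = CP_b - target = 35 - 30 = 5
parts_B = target - CP_a = 30 - 12 = 18
total_parts = 5 + 18 = 23
Feed A = 497 * 5 / 23 = 108.04 kg
Feed B = 497 * 18 / 23 = 388.96 kg

108.04 kg


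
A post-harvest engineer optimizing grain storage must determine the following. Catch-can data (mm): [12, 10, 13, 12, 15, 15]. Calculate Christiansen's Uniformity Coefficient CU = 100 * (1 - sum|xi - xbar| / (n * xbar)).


xbar = 77 / 6 = 12.833
sum|xi - xbar| = 9
CU = 100 * (1 - 9 / (6 * 12.833))
   = 100 * (1 - 0.1169)
   = 88.31%


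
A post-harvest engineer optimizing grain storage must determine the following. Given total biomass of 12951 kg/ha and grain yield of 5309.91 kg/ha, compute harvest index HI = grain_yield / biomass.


HI = grain_yield / biomass
   = 5309.91 / 12951
   = 0.41


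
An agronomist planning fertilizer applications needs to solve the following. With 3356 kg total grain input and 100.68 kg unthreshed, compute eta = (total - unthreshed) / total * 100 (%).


eta = (total - unthreshed) / total * 100
    = (3356 - 100.68) / 3356 * 100
    = 3255.32 / 3356 * 100
    = 97%


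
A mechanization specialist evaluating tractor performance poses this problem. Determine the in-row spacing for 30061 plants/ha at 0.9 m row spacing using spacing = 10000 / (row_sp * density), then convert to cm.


spacing = 10000 / (row_sp * density)
        = 10000 / (0.9 * 30061)
        = 10000 / 27054.90
        = 0.36962 m = 36.96 cm


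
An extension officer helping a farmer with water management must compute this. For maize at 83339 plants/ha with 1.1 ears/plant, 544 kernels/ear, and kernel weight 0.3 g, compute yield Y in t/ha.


Y = density * ears * kernels * kw
  = 83339 * 1.1 * 544 * 0.3 g/ha
  = 14961017.28 g/ha
  = 14961.02 kg/ha = 14.96 t/ha


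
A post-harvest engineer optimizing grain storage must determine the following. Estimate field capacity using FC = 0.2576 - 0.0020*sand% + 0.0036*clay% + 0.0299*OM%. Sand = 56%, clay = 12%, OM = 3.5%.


FC = 0.2576 - 0.0020*56 + 0.0036*12 + 0.0299*3.5
   = 0.2576 - 0.1120 + 0.0432 + 0.1047
   = 0.2935


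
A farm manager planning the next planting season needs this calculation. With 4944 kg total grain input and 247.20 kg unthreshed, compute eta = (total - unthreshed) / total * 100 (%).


eta = (total - unthreshed) / total * 100
    = (4944 - 247.20) / 4944 * 100
    = 4696.80 / 4944 * 100
    = 95%


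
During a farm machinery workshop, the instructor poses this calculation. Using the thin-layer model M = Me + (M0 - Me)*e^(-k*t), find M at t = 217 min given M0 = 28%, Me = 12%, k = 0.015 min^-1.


M = Me + (M0 - Me) * e^(-k*t)
  = 12 + (28 - 12) * e^(-0.015*217)
  = 12 + 16 * e^(-3.255)
  = 12 + 16 * 0.03858
  = 12 + 0.6173
  = 12.62%


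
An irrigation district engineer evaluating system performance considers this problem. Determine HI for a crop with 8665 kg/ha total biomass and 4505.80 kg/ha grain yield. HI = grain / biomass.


HI = grain_yield / biomass
   = 4505.80 / 8665
   = 0.52


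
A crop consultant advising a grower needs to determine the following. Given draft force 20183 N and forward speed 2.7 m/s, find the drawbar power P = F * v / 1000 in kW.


P = F * v / 1000
  = 20183 * 2.7 / 1000
  = 54494.10 / 1000
  = 54.49 kW


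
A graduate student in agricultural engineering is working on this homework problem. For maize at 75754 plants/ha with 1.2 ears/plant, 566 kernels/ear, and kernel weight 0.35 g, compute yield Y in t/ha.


Y = density * ears * kernels * kw
  = 75754 * 1.2 * 566 * 0.35 g/ha
  = 18008240.88 g/ha
  = 18008.24 kg/ha = 18.01 t/ha


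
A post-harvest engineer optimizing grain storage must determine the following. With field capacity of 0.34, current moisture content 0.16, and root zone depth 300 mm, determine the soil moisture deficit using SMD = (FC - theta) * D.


SMD = (FC - theta) * D
    = (0.34 - 0.16) * 300
    = 0.180 * 300
    = 54 mm


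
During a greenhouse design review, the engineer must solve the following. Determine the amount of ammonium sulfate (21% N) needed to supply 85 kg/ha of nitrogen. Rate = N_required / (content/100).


Rate = N_required / (N_content / 100)
     = 85 / (21 / 100)
     = 85 / 0.21
     = 404.76 kg/ha


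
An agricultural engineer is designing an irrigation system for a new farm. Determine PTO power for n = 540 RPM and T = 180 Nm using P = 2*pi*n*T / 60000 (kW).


P = 2*pi*n*T / 60000
  = 2*pi * 540 * 180 / 60000
  = 610725.61 / 60000
  = 10.18 kW


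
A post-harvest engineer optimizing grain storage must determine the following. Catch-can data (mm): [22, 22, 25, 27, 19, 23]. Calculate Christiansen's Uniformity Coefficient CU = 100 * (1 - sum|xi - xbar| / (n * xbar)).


xbar = 138 / 6 = 23
sum|xi - xbar| = 12
CU = 100 * (1 - 12 / (6 * 23))
   = 100 * (1 - 0.0870)
   = 91.30%


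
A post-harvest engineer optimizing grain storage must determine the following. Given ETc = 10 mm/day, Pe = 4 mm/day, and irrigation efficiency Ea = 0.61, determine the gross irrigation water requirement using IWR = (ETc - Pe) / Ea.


IWR = (ETc - Pe) / Ea
    = (10 - 4) / 0.61
    = 6 / 0.61
    = 9.84 mm/day


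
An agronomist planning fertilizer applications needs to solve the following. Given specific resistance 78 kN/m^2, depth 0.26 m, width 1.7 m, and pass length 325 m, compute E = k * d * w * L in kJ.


E = k * d * w * L
  = 78 * 0.26 * 1.7 * 325
  = 11204.70 kJ


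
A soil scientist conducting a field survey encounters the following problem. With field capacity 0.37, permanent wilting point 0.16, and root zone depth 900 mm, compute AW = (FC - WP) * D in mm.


AW = (FC - WP) * D
   = (0.37 - 0.16) * 900
   = 0.21 * 900
   = 189 mm


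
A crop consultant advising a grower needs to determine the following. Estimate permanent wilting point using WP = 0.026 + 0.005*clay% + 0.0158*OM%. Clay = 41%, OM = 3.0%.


WP = 0.026 + 0.005*41 + 0.0158*3.0
   = 0.026 + 0.2050 + 0.0474
   = 0.2784


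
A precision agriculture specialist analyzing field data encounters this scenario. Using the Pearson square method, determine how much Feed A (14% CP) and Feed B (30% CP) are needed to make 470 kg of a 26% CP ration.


parts_A = CP_b - target = 30 - 26 = 4
parts_B = target - CP_a = 26 - 14 = 12
total_parts = 4 + 12 = 16
Feed A = 470 * 4 / 16 = 117.50 kg
Feed B = 470 * 12 / 16 = 352.50 kg

117.50 kg


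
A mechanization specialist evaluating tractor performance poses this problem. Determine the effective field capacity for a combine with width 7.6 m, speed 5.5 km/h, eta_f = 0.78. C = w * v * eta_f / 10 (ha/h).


C = w * v * eta_f / 10
  = 7.6 * 5.5 * 0.78 / 10
  = 32.60 / 10
  = 3.26 ha/h


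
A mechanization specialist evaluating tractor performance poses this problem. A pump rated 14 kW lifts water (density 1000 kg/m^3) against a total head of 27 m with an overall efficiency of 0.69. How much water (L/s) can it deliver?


Q = (P * 1000 * eta) / (rho * g * H)
  = (14 * 1000 * 0.69) / (1000 * 9.81 * 27)
  = 9660 / 264870
  = 0.03647 m^3/s = 36.47 L/s


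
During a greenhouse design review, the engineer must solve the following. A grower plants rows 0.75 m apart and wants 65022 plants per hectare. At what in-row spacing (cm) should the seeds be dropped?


spacing = 10000 / (row_sp * density)
        = 10000 / (0.75 * 65022)
        = 10000 / 48766.50
        = 0.20506 m = 20.51 cm


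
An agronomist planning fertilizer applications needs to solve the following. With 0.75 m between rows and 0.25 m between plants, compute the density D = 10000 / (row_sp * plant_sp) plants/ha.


D = 10000 / (row_sp * plant_sp)
  = 10000 / (0.75 * 0.25)
  = 10000 / 0.1875
  = 53333.33 plants/ha


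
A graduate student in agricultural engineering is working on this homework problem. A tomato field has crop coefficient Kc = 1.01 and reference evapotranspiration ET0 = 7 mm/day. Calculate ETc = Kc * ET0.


ETc = Kc * ET0
    = 1.01 * 7
    = 7.07 mm/day


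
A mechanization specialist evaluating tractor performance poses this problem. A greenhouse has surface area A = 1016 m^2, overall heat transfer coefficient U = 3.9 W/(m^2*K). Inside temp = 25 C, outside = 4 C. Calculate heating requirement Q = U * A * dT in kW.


dT = 25 - (4) = 21 K
Q = U * A * dT
  = 3.9 * 1016 * 21
  = 83210.40 W = 83.21 kW


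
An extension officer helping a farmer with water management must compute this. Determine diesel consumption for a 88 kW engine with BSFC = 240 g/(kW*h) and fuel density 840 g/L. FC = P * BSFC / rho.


FC = P * BSFC / rho_fuel
   = 88 * 240 / 840
   = 21120 / 840
   = 25.14 L/h


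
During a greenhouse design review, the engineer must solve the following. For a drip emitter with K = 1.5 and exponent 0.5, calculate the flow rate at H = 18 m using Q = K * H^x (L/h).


Q = K * H^x
  = 1.5 * 18^0.5
  = 1.5 * 4.2426
  = 6.36 L/h


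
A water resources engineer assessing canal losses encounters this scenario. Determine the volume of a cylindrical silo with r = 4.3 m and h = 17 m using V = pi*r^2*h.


V = pi * r^2 * h
  = pi * 4.3^2 * 17
  = pi * 18.49 * 17
  = 987.50 m^3


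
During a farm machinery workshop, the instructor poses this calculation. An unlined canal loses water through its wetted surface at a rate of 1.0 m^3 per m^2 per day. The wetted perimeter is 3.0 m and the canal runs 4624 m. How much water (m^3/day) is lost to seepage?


S = C * P * L
  = 1.0 * 3.0 * 4624
  = 13872 m^3/day


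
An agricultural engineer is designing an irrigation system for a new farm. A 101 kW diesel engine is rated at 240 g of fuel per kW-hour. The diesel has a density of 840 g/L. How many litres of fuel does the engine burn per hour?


FC = P * BSFC / rho_fuel
   = 101 * 240 / 840
   = 24240 / 840
   = 28.86 L/h


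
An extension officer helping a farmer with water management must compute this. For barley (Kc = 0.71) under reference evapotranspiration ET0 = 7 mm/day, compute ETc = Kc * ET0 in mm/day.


ETc = Kc * ET0
    = 0.71 * 7
    = 4.97 mm/day


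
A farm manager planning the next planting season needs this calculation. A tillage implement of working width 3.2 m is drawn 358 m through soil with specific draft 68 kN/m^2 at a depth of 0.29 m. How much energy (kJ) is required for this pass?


E = k * d * w * L
  = 68 * 0.29 * 3.2 * 358
  = 22591.23 kJ


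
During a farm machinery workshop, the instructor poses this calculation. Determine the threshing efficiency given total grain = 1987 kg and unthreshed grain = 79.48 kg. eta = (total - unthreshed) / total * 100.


eta = (total - unthreshed) / total * 100
    = (1987 - 79.48) / 1987 * 100
    = 1907.52 / 1987 * 100
    = 96%


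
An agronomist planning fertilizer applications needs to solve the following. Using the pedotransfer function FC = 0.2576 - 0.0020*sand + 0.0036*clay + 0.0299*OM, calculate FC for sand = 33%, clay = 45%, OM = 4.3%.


FC = 0.2576 - 0.0020*33 + 0.0036*45 + 0.0299*4.3
   = 0.2576 - 0.0660 + 0.1620 + 0.1286
   = 0.4822


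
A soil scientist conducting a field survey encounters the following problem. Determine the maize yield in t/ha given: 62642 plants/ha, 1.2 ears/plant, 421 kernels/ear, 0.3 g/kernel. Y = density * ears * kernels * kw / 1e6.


Y = density * ears * kernels * kw
  = 62642 * 1.2 * 421 * 0.3 g/ha
  = 9494021.52 g/ha
  = 9494.02 kg/ha = 9.49 t/ha


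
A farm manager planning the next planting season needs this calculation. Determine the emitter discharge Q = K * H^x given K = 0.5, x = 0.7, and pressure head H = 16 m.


Q = K * H^x
  = 0.5 * 16^0.7
  = 0.5 * 6.9644
  = 3.48 L/h


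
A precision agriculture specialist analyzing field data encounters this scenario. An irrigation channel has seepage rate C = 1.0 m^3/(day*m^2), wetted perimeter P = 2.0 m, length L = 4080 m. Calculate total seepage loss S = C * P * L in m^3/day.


S = C * P * L
  = 1.0 * 2.0 * 4080
  = 8160 m^3/day


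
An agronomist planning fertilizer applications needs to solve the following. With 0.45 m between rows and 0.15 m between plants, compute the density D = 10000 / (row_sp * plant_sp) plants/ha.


D = 10000 / (row_sp * plant_sp)
  = 10000 / (0.45 * 0.15)
  = 10000 / 0.0675
  = 148148.15 plants/ha


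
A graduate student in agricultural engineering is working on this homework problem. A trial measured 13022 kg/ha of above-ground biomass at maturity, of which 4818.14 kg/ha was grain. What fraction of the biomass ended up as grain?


HI = grain_yield / biomass
   = 4818.14 / 13022
   = 0.37


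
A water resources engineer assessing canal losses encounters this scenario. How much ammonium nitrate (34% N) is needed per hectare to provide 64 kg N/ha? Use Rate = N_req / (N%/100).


Rate = N_required / (N_content / 100)
     = 64 / (34 / 100)
     = 64 / 0.34
     = 188.24 kg/ha


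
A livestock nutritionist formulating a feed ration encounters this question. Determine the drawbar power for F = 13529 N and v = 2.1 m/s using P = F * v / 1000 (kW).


P = F * v / 1000
  = 13529 * 2.1 / 1000
  = 28410.90 / 1000
  = 28.41 kW


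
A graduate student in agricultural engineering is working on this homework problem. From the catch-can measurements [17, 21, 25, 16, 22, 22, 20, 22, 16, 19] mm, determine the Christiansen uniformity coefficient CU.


xbar = 200 / 10 = 20
sum|xi - xbar| = 24
CU = 100 * (1 - 24 / (10 * 20))
   = 100 * (1 - 0.1200)
   = 88%


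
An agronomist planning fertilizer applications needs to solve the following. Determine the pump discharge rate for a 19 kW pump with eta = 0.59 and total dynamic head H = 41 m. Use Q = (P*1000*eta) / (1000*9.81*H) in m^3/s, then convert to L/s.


Q = (P * 1000 * eta) / (rho * g * H)
  = (19 * 1000 * 0.59) / (1000 * 9.81 * 41)
  = 11210 / 402210
  = 0.02787 m^3/s = 27.87 L/s


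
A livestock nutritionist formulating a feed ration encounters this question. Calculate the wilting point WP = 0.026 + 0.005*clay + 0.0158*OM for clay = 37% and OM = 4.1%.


WP = 0.026 + 0.005*37 + 0.0158*4.1
   = 0.026 + 0.1850 + 0.0648
   = 0.2758


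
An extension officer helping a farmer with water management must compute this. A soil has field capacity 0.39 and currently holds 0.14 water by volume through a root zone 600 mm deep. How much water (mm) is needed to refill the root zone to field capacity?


SMD = (FC - theta) * D
    = (0.39 - 0.14) * 600
    = 0.250 * 600
    = 150 mm


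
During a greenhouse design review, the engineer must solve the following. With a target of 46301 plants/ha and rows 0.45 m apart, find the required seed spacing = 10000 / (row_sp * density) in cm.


spacing = 10000 / (row_sp * density)
        = 10000 / (0.45 * 46301)
        = 10000 / 20835.45
        = 0.47995 m = 48.00 cm


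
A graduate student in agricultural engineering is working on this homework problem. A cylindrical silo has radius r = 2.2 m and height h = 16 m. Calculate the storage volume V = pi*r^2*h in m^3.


V = pi * r^2 * h
  = pi * 2.2^2 * 16
  = pi * 4.84 * 16
  = 243.28 m^3


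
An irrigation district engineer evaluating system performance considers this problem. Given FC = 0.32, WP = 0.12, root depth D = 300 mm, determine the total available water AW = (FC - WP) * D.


AW = (FC - WP) * D
   = (0.32 - 0.12) * 300
   = 0.20 * 300
   = 60 mm


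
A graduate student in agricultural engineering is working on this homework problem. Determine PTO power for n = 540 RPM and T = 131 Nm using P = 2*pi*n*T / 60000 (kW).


P = 2*pi*n*T / 60000
  = 2*pi * 540 * 131 / 60000
  = 444472.53 / 60000
  = 7.41 kW


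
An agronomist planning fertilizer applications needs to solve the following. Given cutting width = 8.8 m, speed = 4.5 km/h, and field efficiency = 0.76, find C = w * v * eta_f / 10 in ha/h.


C = w * v * eta_f / 10
  = 8.8 * 4.5 * 0.76 / 10
  = 30.10 / 10
  = 3.01 ha/h


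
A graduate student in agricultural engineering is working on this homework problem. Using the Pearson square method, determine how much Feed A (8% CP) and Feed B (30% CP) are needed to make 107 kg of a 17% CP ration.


parts_A = CP_b - target = 30 - 17 = 13
parts_B = target - CP_a = 17 - 8 = 9
total_parts = 13 + 9 = 22
Feed A = 107 * 13 / 22 = 63.23 kg
Feed B = 107 * 9 / 22 = 43.77 kg

63.23 kg


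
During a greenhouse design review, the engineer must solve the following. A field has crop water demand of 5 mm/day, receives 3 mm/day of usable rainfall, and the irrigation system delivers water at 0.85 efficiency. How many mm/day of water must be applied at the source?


IWR = (ETc - Pe) / Ea
    = (5 - 3) / 0.85
    = 2 / 0.85
    = 2.35 mm/day


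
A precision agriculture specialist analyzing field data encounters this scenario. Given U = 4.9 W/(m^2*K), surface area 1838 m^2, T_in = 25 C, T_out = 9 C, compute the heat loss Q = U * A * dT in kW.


dT = 25 - (9) = 16 K
Q = U * A * dT
  = 4.9 * 1838 * 16
  = 144099.20 W = 144.10 kW


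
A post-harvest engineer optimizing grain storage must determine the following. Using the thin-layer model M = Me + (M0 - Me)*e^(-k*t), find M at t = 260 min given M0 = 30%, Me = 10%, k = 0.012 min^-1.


M = Me + (M0 - Me) * e^(-k*t)
  = 10 + (30 - 10) * e^(-0.012*260)
  = 10 + 20 * e^(-3.120)
  = 10 + 20 * 0.04416
  = 10 + 0.8831
  = 10.88%


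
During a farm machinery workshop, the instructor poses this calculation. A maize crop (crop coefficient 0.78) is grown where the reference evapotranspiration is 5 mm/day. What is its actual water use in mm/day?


ETc = Kc * ET0
    = 0.78 * 5
    = 3.90 mm/day


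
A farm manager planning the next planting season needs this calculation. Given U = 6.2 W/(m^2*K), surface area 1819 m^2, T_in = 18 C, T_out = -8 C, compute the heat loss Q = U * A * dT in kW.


dT = 18 - (-8) = 26 K
Q = U * A * dT
  = 6.2 * 1819 * 26
  = 293222.80 W = 293.22 kW


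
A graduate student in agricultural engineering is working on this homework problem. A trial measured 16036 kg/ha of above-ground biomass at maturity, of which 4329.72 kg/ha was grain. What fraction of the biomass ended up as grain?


HI = grain_yield / biomass
   = 4329.72 / 16036
   = 0.27


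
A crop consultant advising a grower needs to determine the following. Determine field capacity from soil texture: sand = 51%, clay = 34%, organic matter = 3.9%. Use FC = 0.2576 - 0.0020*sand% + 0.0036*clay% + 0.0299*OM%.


FC = 0.2576 - 0.0020*51 + 0.0036*34 + 0.0299*3.9
   = 0.2576 - 0.1020 + 0.1224 + 0.1166
   = 0.3946


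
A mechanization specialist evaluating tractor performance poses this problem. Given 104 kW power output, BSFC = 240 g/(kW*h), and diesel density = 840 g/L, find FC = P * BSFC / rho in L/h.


FC = P * BSFC / rho_fuel
   = 104 * 240 / 840
   = 24960 / 840
   = 29.71 L/h


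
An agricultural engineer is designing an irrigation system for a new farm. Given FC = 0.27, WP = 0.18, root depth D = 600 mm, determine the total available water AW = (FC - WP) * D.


AW = (FC - WP) * D
   = (0.27 - 0.18) * 600
   = 0.09 * 600
   = 54 mm


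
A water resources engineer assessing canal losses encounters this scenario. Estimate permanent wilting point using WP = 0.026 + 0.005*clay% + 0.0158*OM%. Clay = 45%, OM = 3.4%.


WP = 0.026 + 0.005*45 + 0.0158*3.4
   = 0.026 + 0.2250 + 0.0537
   = 0.3047


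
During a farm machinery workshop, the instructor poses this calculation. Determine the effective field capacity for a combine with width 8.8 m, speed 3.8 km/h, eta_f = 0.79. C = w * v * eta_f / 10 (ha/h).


C = w * v * eta_f / 10
  = 8.8 * 3.8 * 0.79 / 10
  = 26.42 / 10
  = 2.64 ha/h


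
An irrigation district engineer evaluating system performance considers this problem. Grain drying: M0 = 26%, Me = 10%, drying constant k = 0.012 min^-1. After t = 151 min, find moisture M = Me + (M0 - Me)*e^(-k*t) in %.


M = Me + (M0 - Me) * e^(-k*t)
  = 10 + (26 - 10) * e^(-0.012*151)
  = 10 + 16 * e^(-1.812)
  = 10 + 16 * 0.16333
  = 10 + 2.6132
  = 12.61%


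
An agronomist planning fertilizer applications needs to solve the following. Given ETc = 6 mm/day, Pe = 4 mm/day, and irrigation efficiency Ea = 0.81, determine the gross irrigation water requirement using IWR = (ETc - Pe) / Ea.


IWR = (ETc - Pe) / Ea
    = (6 - 4) / 0.81
    = 2 / 0.81
    = 2.47 mm/day
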